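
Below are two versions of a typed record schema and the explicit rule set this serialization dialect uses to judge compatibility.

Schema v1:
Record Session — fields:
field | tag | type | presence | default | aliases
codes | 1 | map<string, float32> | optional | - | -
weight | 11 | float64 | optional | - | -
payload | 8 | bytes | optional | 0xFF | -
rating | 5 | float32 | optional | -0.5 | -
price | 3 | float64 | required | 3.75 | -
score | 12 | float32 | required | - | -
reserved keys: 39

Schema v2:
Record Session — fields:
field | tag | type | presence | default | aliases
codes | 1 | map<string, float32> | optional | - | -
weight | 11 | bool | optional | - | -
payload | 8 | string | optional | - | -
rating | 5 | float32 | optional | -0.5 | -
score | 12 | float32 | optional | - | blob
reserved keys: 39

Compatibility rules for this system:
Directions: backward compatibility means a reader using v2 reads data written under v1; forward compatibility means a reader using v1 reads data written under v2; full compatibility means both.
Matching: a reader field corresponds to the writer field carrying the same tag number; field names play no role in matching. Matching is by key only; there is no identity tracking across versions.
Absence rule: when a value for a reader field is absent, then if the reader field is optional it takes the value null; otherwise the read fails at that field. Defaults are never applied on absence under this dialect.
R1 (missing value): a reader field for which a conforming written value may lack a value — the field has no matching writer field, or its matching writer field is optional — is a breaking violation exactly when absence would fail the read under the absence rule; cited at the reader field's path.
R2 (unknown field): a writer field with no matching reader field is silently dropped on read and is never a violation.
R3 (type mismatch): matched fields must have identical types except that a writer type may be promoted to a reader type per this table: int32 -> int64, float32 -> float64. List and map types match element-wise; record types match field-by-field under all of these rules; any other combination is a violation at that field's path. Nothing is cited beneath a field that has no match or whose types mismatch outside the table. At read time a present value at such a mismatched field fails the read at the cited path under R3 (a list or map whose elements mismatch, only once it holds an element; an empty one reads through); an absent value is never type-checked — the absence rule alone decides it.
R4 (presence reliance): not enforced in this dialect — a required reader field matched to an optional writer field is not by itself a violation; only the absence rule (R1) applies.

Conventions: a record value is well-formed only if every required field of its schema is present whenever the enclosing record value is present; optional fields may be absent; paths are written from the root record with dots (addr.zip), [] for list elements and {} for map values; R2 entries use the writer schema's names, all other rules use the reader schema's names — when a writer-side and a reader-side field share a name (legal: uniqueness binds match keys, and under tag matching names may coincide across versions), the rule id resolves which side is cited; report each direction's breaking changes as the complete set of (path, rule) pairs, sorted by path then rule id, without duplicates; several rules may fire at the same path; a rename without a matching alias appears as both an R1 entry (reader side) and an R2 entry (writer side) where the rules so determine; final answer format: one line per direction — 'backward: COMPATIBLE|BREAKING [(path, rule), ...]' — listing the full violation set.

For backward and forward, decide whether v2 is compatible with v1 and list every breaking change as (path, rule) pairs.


each type pair in Session: writer, then reader
backward on Session — v2 reading data written by v1:
  writer optional, map<string, float32> -> map<string, float32>: reader codes maps from writer codes
  writer optional, float64 -> bool: reader weight maps from writer weight
  writer optional, bytes -> string: reader payload maps from writer payload
  writer optional, float32 -> float32: reader rating maps from writer rating
  writer required, float32 -> float32: reader score maps from writer score
  writer field price has no reader counterpart
  R3 fires at payload
  R3 fires at weight
  => backward: BREAKING (2)
forward on Session — v1 reading data written by v2:
  writer optional, map<string, float32> -> map<string, float32>: reader codes maps from writer codes
  writer optional, bool -> float64: reader weight maps from writer weight
  writer optional, string -> bytes: reader payload maps from writer payload
  writer optional, float32 -> float32: reader rating maps from writer rating
  no writer field matches reader price
  writer optional, float32 -> float32: reader score maps from writer score
  R3 fires at payload
  R1 fires at price
  R1 fires at score
  R3 fires at weight
  => forward: BREAKING (4)

backward: BREAKING [(payload, R3), (weight, R3)]; forward: BREAKING [(payload, R3), (price, R1), (score, R1), (weight, R3)]


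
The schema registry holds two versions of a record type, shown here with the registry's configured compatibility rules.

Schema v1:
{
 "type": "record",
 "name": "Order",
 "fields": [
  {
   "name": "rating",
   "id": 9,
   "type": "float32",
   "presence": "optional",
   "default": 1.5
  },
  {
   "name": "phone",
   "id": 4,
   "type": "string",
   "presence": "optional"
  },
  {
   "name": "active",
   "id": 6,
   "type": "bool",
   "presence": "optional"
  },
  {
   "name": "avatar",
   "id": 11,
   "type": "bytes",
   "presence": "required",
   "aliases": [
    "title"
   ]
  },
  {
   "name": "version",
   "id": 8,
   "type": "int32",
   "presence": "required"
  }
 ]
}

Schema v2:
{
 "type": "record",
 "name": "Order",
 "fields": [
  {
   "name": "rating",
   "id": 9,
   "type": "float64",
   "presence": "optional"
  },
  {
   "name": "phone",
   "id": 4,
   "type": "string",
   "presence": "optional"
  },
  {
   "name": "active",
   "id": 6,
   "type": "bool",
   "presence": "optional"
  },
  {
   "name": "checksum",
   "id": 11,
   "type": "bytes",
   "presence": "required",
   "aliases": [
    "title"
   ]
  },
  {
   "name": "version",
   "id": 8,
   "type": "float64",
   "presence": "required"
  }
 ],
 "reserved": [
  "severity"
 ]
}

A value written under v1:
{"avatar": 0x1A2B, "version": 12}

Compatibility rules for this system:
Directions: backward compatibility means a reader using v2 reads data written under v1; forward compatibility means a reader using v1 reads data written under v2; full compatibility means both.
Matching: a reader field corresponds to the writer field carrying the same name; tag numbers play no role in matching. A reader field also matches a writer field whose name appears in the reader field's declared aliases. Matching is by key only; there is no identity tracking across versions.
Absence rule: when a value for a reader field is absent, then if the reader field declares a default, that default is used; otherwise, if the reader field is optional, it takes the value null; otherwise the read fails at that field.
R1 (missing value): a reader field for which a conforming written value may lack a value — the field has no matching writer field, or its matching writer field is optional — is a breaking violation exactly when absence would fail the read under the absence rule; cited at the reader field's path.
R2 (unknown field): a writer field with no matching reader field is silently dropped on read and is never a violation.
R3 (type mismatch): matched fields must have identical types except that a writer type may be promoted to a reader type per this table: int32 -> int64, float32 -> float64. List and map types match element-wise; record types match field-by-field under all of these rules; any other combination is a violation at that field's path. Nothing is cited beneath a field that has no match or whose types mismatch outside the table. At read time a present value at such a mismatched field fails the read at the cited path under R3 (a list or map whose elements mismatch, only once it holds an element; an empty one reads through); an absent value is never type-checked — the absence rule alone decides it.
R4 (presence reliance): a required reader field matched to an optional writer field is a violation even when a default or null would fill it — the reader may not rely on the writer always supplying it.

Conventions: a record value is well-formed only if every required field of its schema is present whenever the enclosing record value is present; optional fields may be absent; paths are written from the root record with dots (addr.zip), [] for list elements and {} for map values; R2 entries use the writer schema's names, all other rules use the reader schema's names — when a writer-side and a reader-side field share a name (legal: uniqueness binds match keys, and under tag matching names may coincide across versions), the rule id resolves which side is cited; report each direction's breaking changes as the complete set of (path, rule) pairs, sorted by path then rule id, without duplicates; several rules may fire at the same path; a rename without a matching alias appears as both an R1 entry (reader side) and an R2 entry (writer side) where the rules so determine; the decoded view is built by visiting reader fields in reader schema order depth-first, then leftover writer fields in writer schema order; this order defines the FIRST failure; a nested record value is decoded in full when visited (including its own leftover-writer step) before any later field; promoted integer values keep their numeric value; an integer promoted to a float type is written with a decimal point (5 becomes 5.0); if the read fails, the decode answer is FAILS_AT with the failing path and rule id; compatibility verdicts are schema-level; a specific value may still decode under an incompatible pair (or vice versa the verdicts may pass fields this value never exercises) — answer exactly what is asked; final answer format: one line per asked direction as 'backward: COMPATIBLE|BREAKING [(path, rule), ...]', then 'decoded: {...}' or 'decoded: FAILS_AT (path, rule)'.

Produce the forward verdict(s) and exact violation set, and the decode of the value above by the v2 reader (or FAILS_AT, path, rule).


the writer's type comes first in each Order pair
forward pass over Order, reader schema v1, writer schema v2:
  writer optional, float64 -> float32: reader rating maps from writer rating
  writer optional, string -> string: reader phone maps from writer phone
  writer optional, bool -> bool: reader active maps from writer active
  no writer field matches reader avatar
  writer required, float64 -> int32: reader version maps from writer version
  checksum (writer side), unknown to reader
  R1 fires at avatar
  R3 fires at rating
  R3 fires at version
  => forward: BREAKING (3)
migrating the Order value to v2:
  rating := null (not supplied -> null)
  phone := null (not supplied -> null)
  active := null (not supplied -> null)
  read fails at checksum under R1 (no fill)
  => FAILS_AT (checksum, R1)

forward: BREAKING [(avatar, R1), (rating, R3), (version, R3)]; decoded: FAILS_AT (checksum, R1)


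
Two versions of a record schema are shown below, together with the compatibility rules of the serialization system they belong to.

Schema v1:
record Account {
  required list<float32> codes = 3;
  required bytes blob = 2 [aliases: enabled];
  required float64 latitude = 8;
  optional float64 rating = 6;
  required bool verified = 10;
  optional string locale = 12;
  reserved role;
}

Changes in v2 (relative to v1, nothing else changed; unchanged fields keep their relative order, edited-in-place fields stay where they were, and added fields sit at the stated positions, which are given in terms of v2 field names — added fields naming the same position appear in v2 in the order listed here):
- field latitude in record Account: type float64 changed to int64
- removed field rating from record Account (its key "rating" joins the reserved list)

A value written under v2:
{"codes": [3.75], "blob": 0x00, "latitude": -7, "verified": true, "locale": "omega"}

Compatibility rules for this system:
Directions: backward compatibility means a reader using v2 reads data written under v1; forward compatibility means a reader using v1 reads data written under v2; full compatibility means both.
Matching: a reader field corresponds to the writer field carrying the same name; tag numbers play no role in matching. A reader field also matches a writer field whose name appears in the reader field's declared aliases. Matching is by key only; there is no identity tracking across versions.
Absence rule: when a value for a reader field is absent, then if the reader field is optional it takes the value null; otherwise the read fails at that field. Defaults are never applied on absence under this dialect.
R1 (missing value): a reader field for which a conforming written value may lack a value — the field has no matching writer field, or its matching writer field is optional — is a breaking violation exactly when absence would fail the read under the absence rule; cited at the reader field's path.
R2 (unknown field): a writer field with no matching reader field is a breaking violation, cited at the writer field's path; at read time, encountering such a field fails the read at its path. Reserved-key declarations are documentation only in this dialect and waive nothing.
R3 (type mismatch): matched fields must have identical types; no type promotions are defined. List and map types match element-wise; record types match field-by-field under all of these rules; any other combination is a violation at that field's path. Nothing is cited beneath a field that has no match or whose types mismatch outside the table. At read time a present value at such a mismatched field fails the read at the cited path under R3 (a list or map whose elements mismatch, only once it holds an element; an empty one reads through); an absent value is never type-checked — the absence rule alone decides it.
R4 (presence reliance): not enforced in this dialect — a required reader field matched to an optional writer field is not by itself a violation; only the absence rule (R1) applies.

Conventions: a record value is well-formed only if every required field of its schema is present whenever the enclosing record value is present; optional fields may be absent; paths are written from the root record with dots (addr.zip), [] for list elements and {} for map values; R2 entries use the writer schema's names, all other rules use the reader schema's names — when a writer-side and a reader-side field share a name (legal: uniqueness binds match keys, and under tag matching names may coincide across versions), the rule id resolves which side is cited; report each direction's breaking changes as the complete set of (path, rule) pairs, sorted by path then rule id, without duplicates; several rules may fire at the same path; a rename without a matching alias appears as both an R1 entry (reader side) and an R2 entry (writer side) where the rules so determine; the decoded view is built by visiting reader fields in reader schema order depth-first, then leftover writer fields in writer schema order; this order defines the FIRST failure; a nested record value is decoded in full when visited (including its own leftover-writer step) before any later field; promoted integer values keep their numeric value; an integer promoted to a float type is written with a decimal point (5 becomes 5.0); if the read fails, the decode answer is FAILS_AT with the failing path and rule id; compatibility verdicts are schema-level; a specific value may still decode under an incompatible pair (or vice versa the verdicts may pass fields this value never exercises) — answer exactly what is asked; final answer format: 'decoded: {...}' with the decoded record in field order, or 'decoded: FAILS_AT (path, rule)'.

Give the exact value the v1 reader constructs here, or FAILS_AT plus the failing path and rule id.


in Account below, arrows point writer -> reader
decoding the Account value with the v1 reader:
  codes := [3.75]
  blob := 0x00
  read fails at latitude under R3
  => FAILS_AT (latitude, R3)
the rest of the Account diff is inert for this question:
  removed field rating from record Account (its key "rating" joins the reserved list) -> schema-level compatibility only; this Account value's decode is unchanged

decoded: FAILS_AT (latitude, R3)


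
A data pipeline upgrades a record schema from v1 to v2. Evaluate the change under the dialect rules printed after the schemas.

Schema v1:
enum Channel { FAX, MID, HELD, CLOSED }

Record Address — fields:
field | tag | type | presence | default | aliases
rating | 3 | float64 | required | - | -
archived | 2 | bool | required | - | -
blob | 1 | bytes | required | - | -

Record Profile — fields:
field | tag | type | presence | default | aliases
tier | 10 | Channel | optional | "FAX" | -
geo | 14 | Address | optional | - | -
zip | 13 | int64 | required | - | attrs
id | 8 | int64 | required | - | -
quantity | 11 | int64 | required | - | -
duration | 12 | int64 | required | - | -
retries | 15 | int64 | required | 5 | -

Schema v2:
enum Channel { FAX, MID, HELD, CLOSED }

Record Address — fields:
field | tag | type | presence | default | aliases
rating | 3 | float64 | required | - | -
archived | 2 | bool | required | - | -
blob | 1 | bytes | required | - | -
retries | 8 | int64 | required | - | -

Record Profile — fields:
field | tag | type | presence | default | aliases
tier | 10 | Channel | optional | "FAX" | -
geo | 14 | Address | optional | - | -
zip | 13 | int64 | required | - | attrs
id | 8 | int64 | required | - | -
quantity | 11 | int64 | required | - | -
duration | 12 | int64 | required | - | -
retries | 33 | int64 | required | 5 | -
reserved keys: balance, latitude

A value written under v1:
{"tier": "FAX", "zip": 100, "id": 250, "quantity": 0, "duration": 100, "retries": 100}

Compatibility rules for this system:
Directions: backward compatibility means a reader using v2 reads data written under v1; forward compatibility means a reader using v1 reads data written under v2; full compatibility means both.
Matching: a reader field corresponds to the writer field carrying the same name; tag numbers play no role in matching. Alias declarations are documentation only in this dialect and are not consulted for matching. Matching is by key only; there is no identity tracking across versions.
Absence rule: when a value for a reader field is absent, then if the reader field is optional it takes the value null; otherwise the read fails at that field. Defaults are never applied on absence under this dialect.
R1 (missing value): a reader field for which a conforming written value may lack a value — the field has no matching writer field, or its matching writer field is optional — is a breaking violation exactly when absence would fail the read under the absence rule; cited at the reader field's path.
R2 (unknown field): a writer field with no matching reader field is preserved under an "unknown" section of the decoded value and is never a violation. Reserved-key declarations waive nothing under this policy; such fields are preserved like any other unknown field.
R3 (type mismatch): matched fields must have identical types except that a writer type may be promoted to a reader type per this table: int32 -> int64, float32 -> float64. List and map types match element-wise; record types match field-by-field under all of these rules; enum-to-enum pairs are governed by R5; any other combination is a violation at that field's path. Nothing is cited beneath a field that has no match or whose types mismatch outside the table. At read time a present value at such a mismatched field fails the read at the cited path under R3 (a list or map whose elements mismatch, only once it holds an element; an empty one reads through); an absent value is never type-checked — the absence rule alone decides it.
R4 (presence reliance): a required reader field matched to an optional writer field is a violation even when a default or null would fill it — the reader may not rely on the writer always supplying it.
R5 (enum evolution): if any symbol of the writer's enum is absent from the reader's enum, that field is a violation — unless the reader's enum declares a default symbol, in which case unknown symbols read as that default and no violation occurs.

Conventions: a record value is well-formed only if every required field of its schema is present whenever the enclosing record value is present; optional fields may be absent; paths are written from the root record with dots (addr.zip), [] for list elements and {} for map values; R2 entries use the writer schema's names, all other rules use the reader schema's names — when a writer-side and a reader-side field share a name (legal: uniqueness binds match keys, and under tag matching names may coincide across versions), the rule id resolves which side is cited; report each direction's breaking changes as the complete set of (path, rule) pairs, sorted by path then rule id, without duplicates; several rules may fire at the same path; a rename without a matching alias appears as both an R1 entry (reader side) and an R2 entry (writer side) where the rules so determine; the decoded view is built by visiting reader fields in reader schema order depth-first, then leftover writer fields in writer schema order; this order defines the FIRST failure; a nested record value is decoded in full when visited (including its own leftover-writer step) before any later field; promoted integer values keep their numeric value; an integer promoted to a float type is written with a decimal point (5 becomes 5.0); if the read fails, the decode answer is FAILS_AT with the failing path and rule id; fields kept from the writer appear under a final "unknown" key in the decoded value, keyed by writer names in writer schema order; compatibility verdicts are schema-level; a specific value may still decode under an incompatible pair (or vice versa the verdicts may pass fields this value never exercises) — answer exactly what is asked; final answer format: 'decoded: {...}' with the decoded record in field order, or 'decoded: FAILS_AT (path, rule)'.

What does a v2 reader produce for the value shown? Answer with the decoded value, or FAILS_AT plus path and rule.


decoded: {"tier": "FAX", "geo": null, "zip": 100, "id": 250, "quantity": 0, "duration": 100, "retries": 100}

each type pair in Profile: writer, then reader
decode walk for Profile under reader schema v2:
  tier := "FAX"
  geo := null (absent, optional -> null)
  zip := 100
  id := 250
  quantity := 0
  duration := 100
  retries := 100
  => decoded: {"tier": "FAX", "geo": null, "zip": 100, "id": 250, "quantity": 0, "duration": 100, "retries": 100}
checking off the Profile differences that do not matter here:
  field retries in record Profile: tag 15 changed to 33 -> inert under this dialect — no rule fires on Profile and the result does not move
  added field retries to record Address: required int64, tag 8 (in v2 it sits last) -> changes Profile's schema-level verdicts only — the decode of this value is the same


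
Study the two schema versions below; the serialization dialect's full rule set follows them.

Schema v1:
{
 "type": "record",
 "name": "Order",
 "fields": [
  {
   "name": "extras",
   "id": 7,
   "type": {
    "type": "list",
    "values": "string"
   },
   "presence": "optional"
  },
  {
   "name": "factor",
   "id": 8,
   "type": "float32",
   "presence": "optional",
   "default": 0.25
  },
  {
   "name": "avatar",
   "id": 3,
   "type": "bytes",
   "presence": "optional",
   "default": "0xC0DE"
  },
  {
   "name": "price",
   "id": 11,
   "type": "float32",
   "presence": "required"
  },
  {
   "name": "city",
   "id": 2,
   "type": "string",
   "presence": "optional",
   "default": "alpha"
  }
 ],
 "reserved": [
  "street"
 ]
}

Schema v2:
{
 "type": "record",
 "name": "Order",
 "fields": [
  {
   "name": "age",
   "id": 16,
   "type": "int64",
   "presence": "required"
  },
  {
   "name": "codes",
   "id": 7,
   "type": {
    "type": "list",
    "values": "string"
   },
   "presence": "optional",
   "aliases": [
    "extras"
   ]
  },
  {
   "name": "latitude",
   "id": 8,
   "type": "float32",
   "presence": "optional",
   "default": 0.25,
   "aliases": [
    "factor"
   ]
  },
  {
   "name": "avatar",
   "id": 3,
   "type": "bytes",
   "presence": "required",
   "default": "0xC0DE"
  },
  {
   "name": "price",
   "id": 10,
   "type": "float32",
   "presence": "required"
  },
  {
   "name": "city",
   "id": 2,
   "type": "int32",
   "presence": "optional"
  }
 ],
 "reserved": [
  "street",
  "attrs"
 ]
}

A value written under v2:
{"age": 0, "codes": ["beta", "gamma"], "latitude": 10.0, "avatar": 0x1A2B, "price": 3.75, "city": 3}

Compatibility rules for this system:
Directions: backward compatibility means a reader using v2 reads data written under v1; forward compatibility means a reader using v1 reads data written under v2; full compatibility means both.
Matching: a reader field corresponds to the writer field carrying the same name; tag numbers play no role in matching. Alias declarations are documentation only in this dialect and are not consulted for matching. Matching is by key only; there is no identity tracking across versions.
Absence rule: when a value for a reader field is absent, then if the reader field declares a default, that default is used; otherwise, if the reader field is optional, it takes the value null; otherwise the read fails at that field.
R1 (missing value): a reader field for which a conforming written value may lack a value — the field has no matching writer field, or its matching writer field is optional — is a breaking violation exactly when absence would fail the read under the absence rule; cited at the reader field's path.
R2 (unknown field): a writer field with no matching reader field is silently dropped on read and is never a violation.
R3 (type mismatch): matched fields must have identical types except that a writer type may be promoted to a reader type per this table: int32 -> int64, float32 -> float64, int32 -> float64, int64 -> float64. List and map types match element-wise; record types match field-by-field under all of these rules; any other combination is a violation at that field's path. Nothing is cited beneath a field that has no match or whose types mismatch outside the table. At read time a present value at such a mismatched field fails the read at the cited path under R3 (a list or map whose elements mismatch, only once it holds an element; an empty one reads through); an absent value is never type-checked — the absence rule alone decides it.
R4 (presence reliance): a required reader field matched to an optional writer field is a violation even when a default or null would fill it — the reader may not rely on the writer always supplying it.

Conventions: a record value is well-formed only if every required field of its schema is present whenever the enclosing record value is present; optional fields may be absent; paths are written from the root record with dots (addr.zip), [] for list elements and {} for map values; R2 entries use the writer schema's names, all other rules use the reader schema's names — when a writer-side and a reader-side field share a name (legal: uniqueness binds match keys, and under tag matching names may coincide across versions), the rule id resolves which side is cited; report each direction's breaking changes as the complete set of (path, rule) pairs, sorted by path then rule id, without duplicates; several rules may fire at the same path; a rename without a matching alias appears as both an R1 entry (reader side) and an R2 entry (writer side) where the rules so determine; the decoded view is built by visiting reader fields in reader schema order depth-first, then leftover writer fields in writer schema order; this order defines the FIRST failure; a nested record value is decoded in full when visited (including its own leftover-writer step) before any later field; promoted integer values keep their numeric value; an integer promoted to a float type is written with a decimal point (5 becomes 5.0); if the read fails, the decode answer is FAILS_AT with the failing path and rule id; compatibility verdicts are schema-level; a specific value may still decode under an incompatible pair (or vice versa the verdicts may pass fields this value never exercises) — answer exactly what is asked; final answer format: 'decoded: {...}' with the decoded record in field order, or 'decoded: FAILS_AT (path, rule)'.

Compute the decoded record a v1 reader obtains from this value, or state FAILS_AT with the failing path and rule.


arrows below run writer -> reader for Order
decode walk for Order under reader schema v1:
  extras := null (not supplied -> null)
  factor := 0.25 (no value, default fills)
  avatar := 0x1A2B
  price := 3.75
  read fails at city under R3
  => FAILS_AT (city, R3)
diffs on Order not affecting the asked answer:
  renamed field factor to latitude in record Order (alias factor declared on the renamed field) -> inert under this dialect — no rule fires on Order and the result does not move
  field avatar in record Order: optional changed to required -> schema-level compatibility only; this Order value's decode is unchanged
  renamed field extras to codes in record Order (alias extras declared on the renamed field) -> inert under this dialect — no rule fires on Order and the result does not move
  field price in record Order: tag 11 changed to 10 -> inert under this dialect — no rule fires on Order and the result does not move
  added field age to record Order: required int64, tag 16 (in v2 it sits immediately before codes) -> schema-level compatibility only; this Order value's decode is unchanged

decoded: FAILS_AT (city, R3)


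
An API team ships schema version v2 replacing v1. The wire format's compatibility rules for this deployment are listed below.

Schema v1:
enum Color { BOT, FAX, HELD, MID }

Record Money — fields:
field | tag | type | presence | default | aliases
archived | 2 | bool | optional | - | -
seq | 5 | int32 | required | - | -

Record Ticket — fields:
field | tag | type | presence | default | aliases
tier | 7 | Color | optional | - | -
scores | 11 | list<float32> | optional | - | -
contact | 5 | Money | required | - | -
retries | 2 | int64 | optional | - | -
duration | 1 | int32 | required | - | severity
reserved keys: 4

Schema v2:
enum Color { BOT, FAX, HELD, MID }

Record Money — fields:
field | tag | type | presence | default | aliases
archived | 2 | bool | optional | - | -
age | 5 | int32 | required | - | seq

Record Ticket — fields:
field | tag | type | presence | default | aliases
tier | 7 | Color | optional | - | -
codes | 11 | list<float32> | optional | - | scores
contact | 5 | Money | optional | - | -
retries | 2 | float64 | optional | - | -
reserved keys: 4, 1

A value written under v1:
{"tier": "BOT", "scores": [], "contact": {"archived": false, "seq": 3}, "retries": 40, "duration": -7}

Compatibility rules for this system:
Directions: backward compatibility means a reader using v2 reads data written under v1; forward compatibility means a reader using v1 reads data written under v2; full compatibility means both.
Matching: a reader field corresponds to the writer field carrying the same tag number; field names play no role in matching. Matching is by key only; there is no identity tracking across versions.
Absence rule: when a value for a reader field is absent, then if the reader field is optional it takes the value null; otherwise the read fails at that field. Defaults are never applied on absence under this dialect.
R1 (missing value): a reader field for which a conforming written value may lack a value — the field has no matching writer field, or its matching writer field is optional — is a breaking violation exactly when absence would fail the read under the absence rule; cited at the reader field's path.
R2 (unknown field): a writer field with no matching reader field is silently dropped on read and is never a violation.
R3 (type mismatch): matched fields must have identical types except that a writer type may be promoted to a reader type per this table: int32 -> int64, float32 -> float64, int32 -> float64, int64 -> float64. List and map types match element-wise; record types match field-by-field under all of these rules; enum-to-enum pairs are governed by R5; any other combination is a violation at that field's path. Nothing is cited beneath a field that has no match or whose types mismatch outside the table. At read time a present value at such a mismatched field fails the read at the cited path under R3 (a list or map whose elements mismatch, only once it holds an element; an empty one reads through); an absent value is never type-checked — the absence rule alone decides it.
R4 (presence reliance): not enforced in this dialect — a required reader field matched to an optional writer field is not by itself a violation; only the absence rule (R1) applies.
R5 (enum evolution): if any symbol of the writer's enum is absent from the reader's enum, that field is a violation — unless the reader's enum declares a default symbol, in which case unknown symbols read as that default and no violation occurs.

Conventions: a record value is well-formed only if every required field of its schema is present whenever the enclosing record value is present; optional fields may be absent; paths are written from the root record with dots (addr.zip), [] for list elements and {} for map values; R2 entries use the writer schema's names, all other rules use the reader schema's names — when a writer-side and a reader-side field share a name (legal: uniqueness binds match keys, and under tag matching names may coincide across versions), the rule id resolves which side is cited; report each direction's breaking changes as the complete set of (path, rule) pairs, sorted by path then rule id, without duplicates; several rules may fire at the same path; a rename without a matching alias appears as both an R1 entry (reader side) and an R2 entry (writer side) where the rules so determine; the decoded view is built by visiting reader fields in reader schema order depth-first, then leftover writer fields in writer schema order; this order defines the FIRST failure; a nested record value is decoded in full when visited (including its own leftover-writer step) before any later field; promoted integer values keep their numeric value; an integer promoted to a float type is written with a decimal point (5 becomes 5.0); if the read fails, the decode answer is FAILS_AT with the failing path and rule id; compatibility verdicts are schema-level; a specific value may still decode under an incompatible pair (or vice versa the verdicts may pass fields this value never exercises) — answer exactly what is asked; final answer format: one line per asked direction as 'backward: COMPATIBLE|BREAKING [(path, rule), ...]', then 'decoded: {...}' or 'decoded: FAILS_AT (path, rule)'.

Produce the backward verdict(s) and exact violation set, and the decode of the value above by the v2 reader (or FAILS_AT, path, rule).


the writer's type comes first in each Ticket pair
backward for Ticket (reader v2, writer v1):
  tier: paired with writer tier (Color -> Color; writer optional)
  codes: paired with writer scores (list<float32> -> list<float32>; writer optional)
  contact: paired with writer contact (Money -> Money; writer required)
  retries: paired with writer retries (int64 -> float64; writer optional)
  writer duration: unknown to reader
  contact.archived: paired with writer contact.archived (bool -> bool; writer optional)
  contact.age: paired with writer contact.seq (int32 -> int32; writer required)
  nothing fires on Ticket: backward is COMPATIBLE
decode walk for Ticket under reader schema v2:
  tier := "BOT"
  codes := [] (from writer scores)
  contact.archived := false
  contact.age := 3 (from writer seq)
  retries := 40.0 (int64 -> float64)
  writer duration: unmatched, discarded
  => decoded: {"tier": "BOT", "codes": [], "contact": {"archived": false, "age": 3}, "retries": 40.0}
the other Ticket changes do not affect what is asked:
  field contact in record Ticket: required changed to optional -> affects forward compatibility only, which is not asked
  field retries in record Ticket: type int64 changed to float64 -> affects forward compatibility only, which is not asked

backward: COMPATIBLE []; decoded: {"tier": "BOT", "codes": [], "contact": {"archived": false, "age": 3}, "retries": 40.0}


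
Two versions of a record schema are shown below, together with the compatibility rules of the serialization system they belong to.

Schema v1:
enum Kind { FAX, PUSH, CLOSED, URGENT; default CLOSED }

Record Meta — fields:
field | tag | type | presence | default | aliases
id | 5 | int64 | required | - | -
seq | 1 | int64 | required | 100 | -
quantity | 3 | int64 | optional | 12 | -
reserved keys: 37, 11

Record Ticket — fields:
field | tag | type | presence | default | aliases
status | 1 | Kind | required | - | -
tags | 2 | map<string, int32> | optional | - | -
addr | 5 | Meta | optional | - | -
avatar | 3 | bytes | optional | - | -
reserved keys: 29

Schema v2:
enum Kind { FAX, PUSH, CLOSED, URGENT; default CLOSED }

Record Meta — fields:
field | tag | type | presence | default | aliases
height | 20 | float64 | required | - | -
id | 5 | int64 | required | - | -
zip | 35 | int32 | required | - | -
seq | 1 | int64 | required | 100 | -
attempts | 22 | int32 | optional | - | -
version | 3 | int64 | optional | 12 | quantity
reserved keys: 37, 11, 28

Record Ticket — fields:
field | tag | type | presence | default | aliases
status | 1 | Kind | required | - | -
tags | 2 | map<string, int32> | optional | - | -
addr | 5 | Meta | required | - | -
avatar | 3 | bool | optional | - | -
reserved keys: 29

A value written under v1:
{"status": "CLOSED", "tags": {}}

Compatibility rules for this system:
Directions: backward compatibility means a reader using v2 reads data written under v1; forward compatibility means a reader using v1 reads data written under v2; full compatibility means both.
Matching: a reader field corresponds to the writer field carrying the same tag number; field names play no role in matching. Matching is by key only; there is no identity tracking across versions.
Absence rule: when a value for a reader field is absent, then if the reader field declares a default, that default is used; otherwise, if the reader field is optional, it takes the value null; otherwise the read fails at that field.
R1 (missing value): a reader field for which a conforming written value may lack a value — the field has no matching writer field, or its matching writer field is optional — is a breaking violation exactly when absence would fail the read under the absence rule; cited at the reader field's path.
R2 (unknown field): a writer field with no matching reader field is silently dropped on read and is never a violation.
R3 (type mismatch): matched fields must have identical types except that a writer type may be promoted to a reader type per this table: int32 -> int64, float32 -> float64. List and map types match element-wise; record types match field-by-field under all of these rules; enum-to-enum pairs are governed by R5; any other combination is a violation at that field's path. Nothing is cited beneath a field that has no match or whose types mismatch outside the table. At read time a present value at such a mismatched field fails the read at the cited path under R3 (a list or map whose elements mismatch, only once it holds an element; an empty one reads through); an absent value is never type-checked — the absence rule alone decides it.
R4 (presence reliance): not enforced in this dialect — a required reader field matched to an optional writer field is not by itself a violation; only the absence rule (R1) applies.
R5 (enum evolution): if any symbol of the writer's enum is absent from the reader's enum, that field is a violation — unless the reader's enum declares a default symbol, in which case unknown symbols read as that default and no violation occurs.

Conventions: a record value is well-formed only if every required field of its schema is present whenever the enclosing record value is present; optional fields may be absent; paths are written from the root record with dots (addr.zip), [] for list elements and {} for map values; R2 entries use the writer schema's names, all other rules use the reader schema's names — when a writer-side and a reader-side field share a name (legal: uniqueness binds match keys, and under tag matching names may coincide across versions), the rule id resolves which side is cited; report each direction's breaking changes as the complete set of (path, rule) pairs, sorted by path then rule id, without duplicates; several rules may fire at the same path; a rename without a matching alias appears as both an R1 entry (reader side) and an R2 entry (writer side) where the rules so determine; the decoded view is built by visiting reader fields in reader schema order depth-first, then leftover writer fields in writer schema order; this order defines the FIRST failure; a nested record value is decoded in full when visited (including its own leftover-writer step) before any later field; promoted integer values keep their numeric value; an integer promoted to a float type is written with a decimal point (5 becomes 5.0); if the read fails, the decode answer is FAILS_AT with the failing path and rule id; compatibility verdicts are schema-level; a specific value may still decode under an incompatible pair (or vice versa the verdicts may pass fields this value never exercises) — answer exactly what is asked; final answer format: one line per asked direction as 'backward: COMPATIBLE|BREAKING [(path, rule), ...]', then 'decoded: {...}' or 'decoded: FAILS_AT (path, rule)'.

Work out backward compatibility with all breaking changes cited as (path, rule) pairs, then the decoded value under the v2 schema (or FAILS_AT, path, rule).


the writer's type comes first in each Ticket pair
backward pass over Ticket, reader schema v2, writer schema v1:
  status <- status (Kind -> Kind, writer required)
  tags <- tags (map<string, int32> -> map<string, int32>, writer optional)
  addr <- addr (Meta -> Meta, writer optional)
  avatar <- avatar (bytes -> bool, writer optional)
  addr.height has no writer counterpart
  addr.id <- addr.id (int64 -> int64, writer required)
  addr.zip has no writer counterpart
  addr.seq <- addr.seq (int64 -> int64, writer required)
  addr.attempts has no writer counterpart
  addr.version <- addr.quantity (int64 -> int64, writer optional)
  violation R1 at addr
  violation R1 at addr.height
  violation R1 at addr.zip
  violation R3 at avatar
  => 4 violation(s): backward is BREAKING for Ticket
decode (reader v2):
  status := "CLOSED"
  tags := {}
  read fails at addr under R1 (no fill)
  => FAILS_AT (addr, R1)
ruling out the remaining Ticket differences:
  added field attempts to record Meta: optional int32, tag 22 (in v2 it sits immediately before version) -> fires no rule on Ticket, leaving the asked answer as it is
  renamed field quantity to version in record Meta (alias quantity declared on the renamed field) -> fires no rule on Ticket, leaving the asked answer as it is

backward: BREAKING [(addr, R1), (addr.height, R1), (addr.zip, R1), (avatar, R3)]; decoded: FAILS_AT (addr, R1)
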